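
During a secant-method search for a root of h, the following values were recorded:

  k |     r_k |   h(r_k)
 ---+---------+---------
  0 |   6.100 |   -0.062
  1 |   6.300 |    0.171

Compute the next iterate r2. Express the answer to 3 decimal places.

r2 = 6.300 − 0.171·(6.300 − 6.100) / (0.171 − (-0.062))
   = 6.300 − (0.03420)/(0.23300) = 6.15322

6.153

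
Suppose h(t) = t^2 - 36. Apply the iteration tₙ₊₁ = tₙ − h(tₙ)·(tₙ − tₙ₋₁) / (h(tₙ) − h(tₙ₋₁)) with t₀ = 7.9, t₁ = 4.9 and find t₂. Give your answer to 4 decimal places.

h(7.9) = 26.410000, h(4.9) = -11.990000
t₂ = 4.900000 − (-11.990000)·(4.900000 − 7.900000) / (-11.990000 − 26.410000) = 4.900000 − (35.970000)/(-38.400000) = 5.836719

5.8367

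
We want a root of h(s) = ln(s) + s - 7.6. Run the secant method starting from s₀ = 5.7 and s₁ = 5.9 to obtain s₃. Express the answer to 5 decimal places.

5.83596

h(5.7) = -0.1595338, h(5.9) = 0.0749524
s₂ = 5.9000000 − 0.0749524·(5.9000000 − 5.7000000) / (0.0749524 − (-0.1595338)) = 5.9000000 − (0.0149905)/(0.2344862) = 5.8360710
h(5.8360710) = 0.0001288
s₃ = 5.8360710 − 0.0001288·(5.8360710 − 5.9000000) / (0.0001288 − 0.0749524) = 5.8360710 − (-0.0000082)/(-0.0748236) = 5.8359610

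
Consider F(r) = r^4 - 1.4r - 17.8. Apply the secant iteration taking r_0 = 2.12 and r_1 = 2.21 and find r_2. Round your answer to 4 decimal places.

F(2.12) = -0.568369, F(2.21) = 2.960433
r_2 = 2.210000 − 2.960433·(2.210000 − 2.120000) / (2.960433 − (-0.568369)) = 2.210000 − (0.266439)/(3.528801) = 2.134496

2.1345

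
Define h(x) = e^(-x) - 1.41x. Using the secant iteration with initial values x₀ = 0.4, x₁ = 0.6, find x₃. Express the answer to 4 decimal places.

0.4515

h(0.4) = 0.106320, h(0.6) = -0.297188
x₂ = 0.600000 − (-0.297188)·(0.600000 − 0.400000) / (-0.297188 − 0.106320) = 0.600000 − (-0.059438)/(-0.403508) = 0.452698
h(0.452698) = -0.002394
x₃ = 0.452698 − (-0.002394)·(0.452698 − 0.600000) / (-0.002394 − (-0.297188)) = 0.452698 − (0.000353)/(0.294795) = 0.451502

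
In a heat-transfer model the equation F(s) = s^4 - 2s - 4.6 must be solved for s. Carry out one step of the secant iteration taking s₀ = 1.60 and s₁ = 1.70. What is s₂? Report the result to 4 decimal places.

1.6780

F(1.60) = -1.246400, F(1.70) = 0.352100
s₂ = 1.700000 − 0.352100·(1.700000 − 1.600000) / (0.352100 − (-1.246400)) = 1.700000 − (0.035210)/(1.598500) = 1.677973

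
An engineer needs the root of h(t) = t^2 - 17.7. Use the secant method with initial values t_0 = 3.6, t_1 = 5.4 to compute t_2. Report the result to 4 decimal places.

h(3.6) = -4.740000, h(5.4) = 11.460000
t_2 = 5.400000 − 11.460000·(5.400000 − 3.600000) / (11.460000 − (-4.740000)) = 5.400000 − (20.628000)/(16.200000) = 4.126667

4.1267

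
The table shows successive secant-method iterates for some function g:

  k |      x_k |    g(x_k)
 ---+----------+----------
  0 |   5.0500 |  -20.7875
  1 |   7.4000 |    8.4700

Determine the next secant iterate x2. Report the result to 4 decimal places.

x2 = 7.4000 − 8.4700·(7.4000 − 5.0500) / (8.4700 − (-20.7875))
   = 7.4000 − (19.904500)/(29.257500) = 6.719679

6.7197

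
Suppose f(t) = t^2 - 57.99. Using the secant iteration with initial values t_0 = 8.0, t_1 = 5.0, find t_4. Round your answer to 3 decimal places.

7.615

f(8.0) = 6.01000, f(5.0) = -32.99000
t_2 = 5.00000 − (-32.99000)·(5.00000 − 8.00000) / (-32.99000 − 6.01000) = 5.00000 − (98.97000)/(-39.00000) = 7.53769
f(7.53769) = -1.17319
t_3 = 7.53769 − (-1.17319)·(7.53769 − 5.00000) / (-1.17319 − (-32.99000)) = 7.53769 − (-2.97721)/(31.81681) = 7.63127
f(7.63127) = 0.24622
t_4 = 7.63127 − 0.24622·(7.63127 − 7.53769) / (0.24622 − (-1.17319)) = 7.63127 − (0.02304)/(1.41941) = 7.61503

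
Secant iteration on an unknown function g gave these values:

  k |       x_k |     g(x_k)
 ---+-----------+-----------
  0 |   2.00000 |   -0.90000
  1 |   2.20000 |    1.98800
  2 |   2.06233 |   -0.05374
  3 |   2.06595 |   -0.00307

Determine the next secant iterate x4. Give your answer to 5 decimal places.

x4 = 2.06595 − (-0.00307)·(2.06595 − 2.06233) / (-0.00307 − (-0.05374))
   = 2.06595 − (-0.0000111)/(0.0506700) = 2.0661693

2.06617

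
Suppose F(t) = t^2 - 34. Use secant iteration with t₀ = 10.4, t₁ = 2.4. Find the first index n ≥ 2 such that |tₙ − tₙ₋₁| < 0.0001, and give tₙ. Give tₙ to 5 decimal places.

F(10.4) = 74.1600000, F(2.4) = -28.2400000
t₂ = 2.4000000 − (-28.2400000)·(-8.0000000)/(-102.4000000) = 4.6062500;  |Δ| = 2.2062500
F(4.6062500) = -12.7824609
t₃ = 4.6062500 − (-12.7824609)·(2.2062500)/(15.4575391) = 6.4306869;  |Δ| = 1.8244369
F(6.4306869) = 7.3537338
t₄ = 6.4306869 − 7.3537338·(1.8244369)/(20.1361948) = 5.7644029;  |Δ| = 0.6662839
F(5.7644029) = -0.7716587
t₅ = 5.7644029 − (-0.7716587)·(-0.6662839)/(-8.1253925) = 5.8276791;  |Δ| = 0.0632762
F(5.8276791) = -0.0381560
t₆ = 5.8276791 − (-0.0381560)·(0.0632762)/(0.7335027) = 5.8309707;  |Δ| = 0.0032916
F(5.8309707) = 0.0002191
t₇ = 5.8309707 − 0.0002191·(0.0032916)/(0.0383751) = 5.8309519;  |Δ| = 0.0000188
|t₇ − t₆| = 0.0000188 < 0.0001

n = 7, tₙ = 5.83095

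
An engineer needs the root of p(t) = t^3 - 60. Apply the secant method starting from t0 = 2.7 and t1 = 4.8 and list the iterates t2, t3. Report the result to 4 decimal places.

3.6313, 3.8571

p(2.7) = -40.317000, p(4.8) = 50.592000
t2 = 4.800000 − 50.592000·(4.800000 − 2.700000) / (50.592000 − (-40.317000)) = 4.800000 − (106.243200)/(90.909000) = 3.631324
p(3.631324) = -12.115510
t3 = 3.631324 − (-12.115510)·(3.631324 − 4.800000) / (-12.115510 − 50.592000) = 3.631324 − (14.159110)/(-62.707510) = 3.857120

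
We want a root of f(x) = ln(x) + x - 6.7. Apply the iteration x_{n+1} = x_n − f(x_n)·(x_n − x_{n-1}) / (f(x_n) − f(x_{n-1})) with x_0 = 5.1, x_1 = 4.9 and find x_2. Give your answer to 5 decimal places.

5.07563

f(5.1) = 0.0292405, f(4.9) = -0.2107648
x_2 = 4.9000000 − (-0.2107648)·(4.9000000 − 5.1000000) / (-0.2107648 − 0.0292405) = 4.9000000 − (0.0421530)/(-0.2400053) = 5.0756334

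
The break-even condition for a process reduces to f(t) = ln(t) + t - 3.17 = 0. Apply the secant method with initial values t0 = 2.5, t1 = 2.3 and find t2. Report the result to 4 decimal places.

2.3262

f(2.5) = 0.246291, f(2.3) = -0.037091
t2 = 2.300000 − (-0.037091)·(2.300000 − 2.500000) / (-0.037091 − 0.246291) = 2.300000 − (0.007418)/(-0.283382) = 2.326177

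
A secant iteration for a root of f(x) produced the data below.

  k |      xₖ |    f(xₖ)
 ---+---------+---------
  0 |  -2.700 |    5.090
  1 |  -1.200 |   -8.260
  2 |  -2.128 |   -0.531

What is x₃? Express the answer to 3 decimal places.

x₃ = -2.128 − (-0.531)·(-2.128 − (-1.200)) / (-0.531 − (-8.260))
   = -2.128 − (0.49277)/(7.72900) = -2.19176

-2.192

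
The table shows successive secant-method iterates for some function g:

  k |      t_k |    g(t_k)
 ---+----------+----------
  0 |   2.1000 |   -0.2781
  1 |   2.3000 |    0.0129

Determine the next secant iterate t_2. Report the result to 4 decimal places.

t_2 = 2.3000 − 0.0129·(2.3000 − 2.1000) / (0.0129 − (-0.2781))
   = 2.3000 − (0.002580)/(0.291000) = 2.291134

2.2911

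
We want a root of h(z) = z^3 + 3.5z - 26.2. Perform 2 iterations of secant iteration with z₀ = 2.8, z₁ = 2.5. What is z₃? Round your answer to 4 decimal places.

h(2.8) = 5.552000, h(2.5) = -1.825000
z₂ = 2.500000 − (-1.825000)·(2.500000 − 2.800000) / (-1.825000 − 5.552000) = 2.500000 − (0.547500)/(-7.377000) = 2.574217
h(2.574217) = -0.131948
z₃ = 2.574217 − (-0.131948)·(2.574217 − 2.500000) / (-0.131948 − (-1.825000)) = 2.574217 − (-0.009793)/(1.693052) = 2.580001

2.5800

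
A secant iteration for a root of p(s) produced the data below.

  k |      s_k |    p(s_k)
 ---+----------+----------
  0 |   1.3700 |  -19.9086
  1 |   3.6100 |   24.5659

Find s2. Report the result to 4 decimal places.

s2 = 3.6100 − 24.5659·(3.6100 − 1.3700) / (24.5659 − (-19.9086))
   = 3.6100 − (55.027616)/(44.474500) = 2.372715

2.3727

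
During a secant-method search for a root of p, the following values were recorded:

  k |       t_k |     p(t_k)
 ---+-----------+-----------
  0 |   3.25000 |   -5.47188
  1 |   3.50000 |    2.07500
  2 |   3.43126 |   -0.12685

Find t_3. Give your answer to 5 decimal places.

3.43522

t_3 = 3.43126 − (-0.12685)·(3.43126 − 3.50000) / (-0.12685 − 2.07500)
   = 3.43126 − (0.0087197)/(-2.2018500) = 3.4352202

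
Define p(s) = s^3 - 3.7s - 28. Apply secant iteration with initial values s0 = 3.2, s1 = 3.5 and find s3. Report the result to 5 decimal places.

3.44055

p(3.2) = -7.0720000, p(3.5) = 1.9250000
s2 = 3.5000000 − 1.9250000·(3.5000000 − 3.2000000) / (1.9250000 − (-7.0720000)) = 3.5000000 − (0.5775000)/(8.9970000) = 3.4358119
p(3.4358119) = -0.1534188
s3 = 3.4358119 − (-0.1534188)·(3.4358119 − 3.5000000) / (-0.1534188 − 1.9250000) = 3.4358119 − (0.0098477)/(-2.0784188) = 3.4405500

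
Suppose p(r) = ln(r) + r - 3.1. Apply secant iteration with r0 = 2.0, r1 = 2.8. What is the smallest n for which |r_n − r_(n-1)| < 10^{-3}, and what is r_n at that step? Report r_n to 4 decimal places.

n = 4, r_n = 2.2771

p(2.0) = -0.406853, p(2.8) = 0.729619
r2 = 2.800000 − 0.729619·(0.800000)/(1.136472) = 2.286397;  |Δ| = 0.513603
p(2.286397) = 0.013374
r3 = 2.286397 − 0.013374·(-0.513603)/(-0.716245) = 2.276807;  |Δ| = 0.009590
p(2.276807) = -0.000419
r4 = 2.276807 − (-0.000419)·(-0.009590)/(-0.013794) = 2.277098;  |Δ| = 0.000292
|r4 − r3| = 0.000292 < 10^{-3}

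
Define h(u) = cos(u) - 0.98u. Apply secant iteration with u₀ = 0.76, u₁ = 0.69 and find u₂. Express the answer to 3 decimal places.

0.748

h(0.76) = -0.01996, h(0.69) = 0.09505
u₂ = 0.69000 − 0.09505·(0.69000 − 0.76000) / (0.09505 − (-0.01996)) = 0.69000 − (-0.00665)/(0.11501) = 0.74785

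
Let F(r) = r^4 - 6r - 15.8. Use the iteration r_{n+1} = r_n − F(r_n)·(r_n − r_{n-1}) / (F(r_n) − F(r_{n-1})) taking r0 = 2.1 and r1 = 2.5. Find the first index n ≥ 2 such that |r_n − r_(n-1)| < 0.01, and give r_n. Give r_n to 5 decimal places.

n = 4, r_n = 2.33692

F(2.1) = -8.9519000, F(2.5) = 8.2625000
r2 = 2.5000000 − 8.2625000·(0.4000000)/(17.2144000) = 2.3080096;  |Δ| = 0.1919904
F(2.3080096) = -1.2721066
r3 = 2.3080096 − (-1.2721066)·(-0.1919904)/(-9.5346066) = 2.3336249;  |Δ| = 0.0256153
F(2.3336249) = -0.1449544
r4 = 2.3336249 − (-0.1449544)·(0.0256153)/(1.1271522) = 2.3369191;  |Δ| = 0.0032942
|r4 − r3| = 0.0032942 < 0.01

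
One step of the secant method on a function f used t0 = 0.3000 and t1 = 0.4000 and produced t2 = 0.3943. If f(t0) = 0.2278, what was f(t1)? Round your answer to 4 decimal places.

-0.0138

The secant line through (0.3000, 0.2278) and (0.4000, f(t1)) crosses zero at t2 = 0.3943.
So (0.3000, 0.2278), (0.4000, f(t1)), (0.3943, 0) are collinear:
f(t1) = 0.2278 · (0.4000 − 0.3943) / (0.3000 − 0.3943) = 0.2278 · (0.005700)/(-0.094300) = -0.013769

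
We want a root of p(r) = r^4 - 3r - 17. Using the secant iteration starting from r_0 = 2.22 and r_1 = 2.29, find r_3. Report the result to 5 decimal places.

2.20445

p(2.22) = 0.6291266, p(2.29) = 3.6305848
r_2 = 2.2900000 − 3.6305848·(2.2900000 − 2.2200000) / (3.6305848 − 0.6291266) = 2.2900000 − (0.2541409)/(3.0014582) = 2.2053275
p(2.2053275) = 0.0373524
r_3 = 2.2053275 − 0.0373524·(2.2053275 − 2.2900000) / (0.0373524 − 3.6305848) = 2.2053275 − (-0.0031627)/(-3.5932324) = 2.2044473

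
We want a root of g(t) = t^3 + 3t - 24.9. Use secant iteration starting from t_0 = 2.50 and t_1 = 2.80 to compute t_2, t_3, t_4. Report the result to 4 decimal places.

2.5737, 2.5790, 2.5794

g(2.50) = -1.775000, g(2.80) = 5.452000
t_2 = 2.800000 − 5.452000·(2.800000 − 2.500000) / (5.452000 − (-1.775000)) = 2.800000 − (1.635600)/(7.227000) = 2.573682
g(2.573682) = -0.131298
t_3 = 2.573682 − (-0.131298)·(2.573682 − 2.800000) / (-0.131298 − 5.452000) = 2.573682 − (0.029715)/(-5.583298) = 2.579004
g(2.579004) = -0.009354
t_4 = 2.579004 − (-0.009354)·(2.579004 − 2.573682) / (-0.009354 − (-0.131298)) = 2.579004 − (-0.000050)/(0.121944) = 2.579412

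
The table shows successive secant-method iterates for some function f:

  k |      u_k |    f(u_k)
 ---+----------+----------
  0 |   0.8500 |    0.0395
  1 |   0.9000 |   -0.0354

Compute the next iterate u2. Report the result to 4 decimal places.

u2 = 0.9000 − (-0.0354)·(0.9000 − 0.8500) / (-0.0354 − 0.0395)
   = 0.9000 − (-0.001770)/(-0.074900) = 0.876368

0.8764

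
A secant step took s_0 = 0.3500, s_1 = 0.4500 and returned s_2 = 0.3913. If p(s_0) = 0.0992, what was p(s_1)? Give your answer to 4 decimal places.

-0.1410

The secant line through (0.3500, 0.0992) and (0.4500, p(s_1)) crosses zero at s_2 = 0.3913.
So (0.3500, 0.0992), (0.4500, p(s_1)), (0.3913, 0) are collinear:
p(s_1) = 0.0992 · (0.4500 − 0.3913) / (0.3500 − 0.3913) = 0.0992 · (0.058700)/(-0.041300) = -0.140994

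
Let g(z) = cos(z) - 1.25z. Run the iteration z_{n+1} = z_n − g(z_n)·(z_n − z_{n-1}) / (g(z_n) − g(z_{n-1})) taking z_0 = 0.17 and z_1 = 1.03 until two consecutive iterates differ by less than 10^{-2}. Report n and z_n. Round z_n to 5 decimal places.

g(0.17) = 0.7730848, g(1.03) = -0.7726812
z_2 = 1.0300000 − (-0.7726812)·(0.8600000)/(-1.5457659) = 0.6001123;  |Δ| = 0.4298877
g(0.6001123) = 0.0751319
z_3 = 0.6001123 − 0.0751319·(-0.4298877)/(0.8478130) = 0.6382083;  |Δ| = 0.0380960
g(0.6382083) = 0.0054042
z_4 = 0.6382083 − 0.0054042·(0.0380960)/(-0.0697277) = 0.6411608;  |Δ| = 0.0029526
|z_4 − z_3| = 0.0029526 < 10^{-2}

n = 4, z_n = 0.64116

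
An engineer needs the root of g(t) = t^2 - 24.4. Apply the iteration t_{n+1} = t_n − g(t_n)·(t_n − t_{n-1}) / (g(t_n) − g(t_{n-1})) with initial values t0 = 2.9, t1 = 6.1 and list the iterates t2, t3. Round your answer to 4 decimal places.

g(2.9) = -15.990000, g(6.1) = 12.810000
t2 = 6.100000 − 12.810000·(6.100000 − 2.900000) / (12.810000 − (-15.990000)) = 6.100000 − (40.992000)/(28.800000) = 4.676667
g(4.676667) = -2.528789
t3 = 4.676667 − (-2.528789)·(4.676667 − 6.100000) / (-2.528789 − 12.810000) = 4.676667 − (3.599310)/(-15.338789) = 4.911321

4.6767, 4.9113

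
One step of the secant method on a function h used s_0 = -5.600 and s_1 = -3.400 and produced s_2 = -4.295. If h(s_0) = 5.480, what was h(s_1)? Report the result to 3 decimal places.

The secant line through (-5.600, 5.480) and (-3.400, h(s_1)) crosses zero at s_2 = -4.295.
So (-5.600, 5.480), (-3.400, h(s_1)), (-4.295, 0) are collinear:
h(s_1) = 5.480 · (-3.400 − (-4.295)) / (-5.600 − (-4.295)) = 5.480 · (0.89500)/(-1.30500) = -3.75831

-3.758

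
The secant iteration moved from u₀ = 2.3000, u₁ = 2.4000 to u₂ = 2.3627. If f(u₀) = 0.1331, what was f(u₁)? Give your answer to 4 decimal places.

The secant line through (2.3000, 0.1331) and (2.4000, f(u₁)) crosses zero at u₂ = 2.3627.
So (2.3000, 0.1331), (2.4000, f(u₁)), (2.3627, 0) are collinear:
f(u₁) = 0.1331 · (2.4000 − 2.3627) / (2.3000 − 2.3627) = 0.1331 · (0.037300)/(-0.062700) = -0.079181

-0.0792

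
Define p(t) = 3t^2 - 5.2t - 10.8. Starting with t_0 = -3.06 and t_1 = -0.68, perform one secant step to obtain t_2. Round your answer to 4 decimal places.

-1.0379

p(-3.06) = 33.202800, p(-0.68) = -5.876800
t_2 = -0.680000 − (-5.876800)·(-0.680000 − (-3.060000)) / (-5.876800 − 33.202800) = -0.680000 − (-13.986784)/(-39.079600) = -1.037905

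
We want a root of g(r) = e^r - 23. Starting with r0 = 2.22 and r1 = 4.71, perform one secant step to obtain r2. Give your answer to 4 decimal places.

2.5572

g(2.22) = -13.792669, g(4.71) = 88.052160
r2 = 4.710000 − 88.052160·(4.710000 − 2.220000) / (88.052160 − (-13.792669)) = 4.710000 − (219.249878)/(101.844829) = 2.557216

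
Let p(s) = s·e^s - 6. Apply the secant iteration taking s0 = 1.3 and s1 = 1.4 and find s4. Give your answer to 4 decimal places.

p(1.3) = -1.229914, p(1.4) = -0.322720
s2 = 1.400000 − (-0.322720)·(1.400000 − 1.300000) / (-0.322720 − (-1.229914)) = 1.400000 − (-0.032272)/(0.907194) = 1.435573
p(1.435573) = 0.032357
s3 = 1.435573 − 0.032357·(1.435573 − 1.400000) / (0.032357 − (-0.322720)) = 1.435573 − (0.001151)/(0.355077) = 1.432332
p(1.432332) = -0.000744
s4 = 1.432332 − (-0.000744)·(1.432332 − 1.435573) / (-0.000744 − 0.032357) = 1.432332 − (0.000002)/(-0.033101) = 1.432405

1.4324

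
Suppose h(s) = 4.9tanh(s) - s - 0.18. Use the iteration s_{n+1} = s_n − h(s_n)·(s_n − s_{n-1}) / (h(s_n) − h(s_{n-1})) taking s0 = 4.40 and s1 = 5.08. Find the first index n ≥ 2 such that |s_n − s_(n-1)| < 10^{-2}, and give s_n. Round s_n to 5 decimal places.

h(4.40) = 0.3185230, h(5.08) = -0.3603791
s2 = 5.0800000 − (-0.3603791)·(0.6800000)/(-0.6789022) = 4.7190381;  |Δ| = 0.3609619
h(4.7190381) = 0.0001815
s3 = 4.7190381 − 0.0001815·(-0.3609619)/(0.3605607) = 4.7192199;  |Δ| = 0.0001817
|s3 − s2| = 0.0001817 < 10^{-2}

n = 3, s_n = 4.71922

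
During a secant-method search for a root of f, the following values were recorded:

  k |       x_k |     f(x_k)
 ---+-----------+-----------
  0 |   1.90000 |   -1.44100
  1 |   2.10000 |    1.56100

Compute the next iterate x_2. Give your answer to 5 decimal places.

1.99600

x_2 = 2.10000 − 1.56100·(2.10000 − 1.90000) / (1.56100 − (-1.44100))
   = 2.10000 − (0.3122000)/(3.0020000) = 1.9960027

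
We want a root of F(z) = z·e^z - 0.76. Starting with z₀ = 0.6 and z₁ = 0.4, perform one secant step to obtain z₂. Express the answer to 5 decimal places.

0.46576

F(0.6) = 0.3332713, F(0.4) = -0.1632701
z₂ = 0.4000000 − (-0.1632701)·(0.4000000 − 0.6000000) / (-0.1632701 − 0.3332713) = 0.4000000 − (0.0326540)/(-0.4965414) = 0.4657629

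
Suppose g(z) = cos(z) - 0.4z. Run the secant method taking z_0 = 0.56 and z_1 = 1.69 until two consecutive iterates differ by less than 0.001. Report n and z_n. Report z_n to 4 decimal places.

g(0.56) = 0.623255, g(1.69) = -0.794922
z_2 = 1.690000 − (-0.794922)·(1.130000)/(-1.418177) = 1.056608;  |Δ| = 0.633392
g(1.056608) = 0.069185
z_3 = 1.056608 − 0.069185·(-0.633392)/(0.864106) = 1.107321;  |Δ| = 0.050713
g(1.107321) = 0.004131
z_4 = 1.107321 − 0.004131·(0.050713)/(-0.065053) = 1.110541;  |Δ| = 0.003221
g(1.110541) = -0.000040
z_5 = 1.110541 − (-0.000040)·(0.003221)/(-0.004171) = 1.110510;  |Δ| = 0.000031
|z_5 − z_4| = 0.000031 < 0.001

n = 5, z_n = 1.1105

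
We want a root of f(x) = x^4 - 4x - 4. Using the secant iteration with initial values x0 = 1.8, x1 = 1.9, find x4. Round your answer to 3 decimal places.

f(1.8) = -0.70240, f(1.9) = 1.43210
x2 = 1.90000 − 1.43210·(1.90000 − 1.80000) / (1.43210 − (-0.70240)) = 1.90000 − (0.14321)/(2.13450) = 1.83291
f(1.83291) = -0.04506
x3 = 1.83291 − (-0.04506)·(1.83291 − 1.90000) / (-0.04506 − 1.43210) = 1.83291 − (0.00302)/(-1.47716) = 1.83495
f(1.83495) = -0.00275
x4 = 1.83495 − (-0.00275)·(1.83495 − 1.83291) / (-0.00275 − (-0.04506)) = 1.83495 − (-0.00001)/(0.04231) = 1.83509

1.835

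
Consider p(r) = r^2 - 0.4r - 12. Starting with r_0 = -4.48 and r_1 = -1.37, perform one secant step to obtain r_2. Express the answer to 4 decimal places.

-2.9020

p(-4.48) = 9.862400, p(-1.37) = -9.575100
r_2 = -1.370000 − (-9.575100)·(-1.370000 − (-4.480000)) / (-9.575100 − 9.862400) = -1.370000 − (-29.778561)/(-19.437500) = -2.902016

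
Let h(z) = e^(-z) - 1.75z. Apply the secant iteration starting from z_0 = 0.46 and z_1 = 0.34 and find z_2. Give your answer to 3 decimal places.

h(0.46) = -0.17372, h(0.34) = 0.11677
z_2 = 0.34000 − 0.11677·(0.34000 − 0.46000) / (0.11677 − (-0.17372)) = 0.34000 − (-0.01401)/(0.29049) = 0.38824

0.388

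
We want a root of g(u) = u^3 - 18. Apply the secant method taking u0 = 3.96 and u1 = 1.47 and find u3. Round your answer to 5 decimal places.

3.00808

g(3.96) = 44.0991360, g(1.47) = -14.8234770
u2 = 1.4700000 − (-14.8234770)·(1.4700000 − 3.9600000) / (-14.8234770 − 44.0991360) = 1.4700000 − (36.9104577)/(-58.9226130) = 2.0964226
g(2.0964226) = -8.7862481
u3 = 2.0964226 − (-8.7862481)·(2.0964226 − 1.4700000) / (-8.7862481 − (-14.8234770)) = 2.0964226 − (-5.5039046)/(6.0372289) = 3.0080834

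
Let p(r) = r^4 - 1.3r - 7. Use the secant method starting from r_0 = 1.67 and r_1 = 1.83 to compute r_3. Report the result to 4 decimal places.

1.7444

p(1.67) = -1.393037, p(1.83) = 1.836131
r_2 = 1.830000 − 1.836131·(1.830000 − 1.670000) / (1.836131 − (-1.393037)) = 1.830000 − (0.293781)/(3.229168) = 1.739023
p(1.739023) = -0.114944
r_3 = 1.739023 − (-0.114944)·(1.739023 − 1.830000) / (-0.114944 − 1.836131) = 1.739023 − (0.010457)/(-1.951075) = 1.744382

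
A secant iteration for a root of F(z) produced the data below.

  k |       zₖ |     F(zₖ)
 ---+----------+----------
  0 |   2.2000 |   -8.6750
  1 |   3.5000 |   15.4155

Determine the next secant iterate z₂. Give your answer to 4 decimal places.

2.6681

z₂ = 3.5000 − 15.4155·(3.5000 − 2.2000) / (15.4155 − (-8.6750))
   = 3.5000 − (20.040150)/(24.090500) = 2.668131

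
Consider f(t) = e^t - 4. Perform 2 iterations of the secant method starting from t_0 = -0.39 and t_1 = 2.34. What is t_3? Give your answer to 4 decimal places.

f(-0.39) = -3.322943, f(2.34) = 6.381237
t_2 = 2.340000 − 6.381237·(2.340000 − (-0.390000)) / (6.381237 − (-3.322943)) = 2.340000 − (17.420776)/(9.704180) = 0.544817
f(0.544817) = -2.275707
t_3 = 0.544817 − (-2.275707)·(0.544817 − 2.340000) / (-2.275707 − 6.381237) = 0.544817 − (4.085309)/(-8.656943) = 1.016729

1.0167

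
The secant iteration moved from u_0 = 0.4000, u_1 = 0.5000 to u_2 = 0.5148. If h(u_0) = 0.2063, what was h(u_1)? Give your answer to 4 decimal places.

0.0266

The secant line through (0.4000, 0.2063) and (0.5000, h(u_1)) crosses zero at u_2 = 0.5148.
So (0.4000, 0.2063), (0.5000, h(u_1)), (0.5148, 0) are collinear:
h(u_1) = 0.2063 · (0.5000 − 0.5148) / (0.4000 − 0.5148) = 0.2063 · (-0.014800)/(-0.114800) = 0.026596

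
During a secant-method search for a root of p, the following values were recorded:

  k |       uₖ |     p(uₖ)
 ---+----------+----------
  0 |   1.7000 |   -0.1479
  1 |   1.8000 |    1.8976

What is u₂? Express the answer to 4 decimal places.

1.7072

u₂ = 1.8000 − 1.8976·(1.8000 − 1.7000) / (1.8976 − (-0.1479))
   = 1.8000 − (0.189760)/(2.045500) = 1.707231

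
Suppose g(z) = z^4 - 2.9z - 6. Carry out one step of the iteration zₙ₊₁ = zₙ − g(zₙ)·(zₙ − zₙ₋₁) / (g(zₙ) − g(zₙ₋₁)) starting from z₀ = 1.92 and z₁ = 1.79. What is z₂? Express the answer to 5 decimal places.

1.83080

g(1.92) = 2.0215450, g(1.79) = -0.9247432
z₂ = 1.7900000 − (-0.9247432)·(1.7900000 − 1.9200000) / (-0.9247432 − 2.0215450) = 1.7900000 − (0.1202166)/(-2.9462881) = 1.8308027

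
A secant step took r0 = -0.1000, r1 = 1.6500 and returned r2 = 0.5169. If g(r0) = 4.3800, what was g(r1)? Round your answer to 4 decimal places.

-8.0450

The secant line through (-0.1000, 4.3800) and (1.6500, g(r1)) crosses zero at r2 = 0.5169.
So (-0.1000, 4.3800), (1.6500, g(r1)), (0.5169, 0) are collinear:
g(r1) = 4.3800 · (1.6500 − 0.5169) / (-0.1000 − 0.5169) = 4.3800 · (1.133100)/(-0.616900) = -8.045028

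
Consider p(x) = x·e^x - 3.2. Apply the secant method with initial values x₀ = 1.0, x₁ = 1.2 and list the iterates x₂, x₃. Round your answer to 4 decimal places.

1.0761, 1.0826

p(1.0) = -0.481718, p(1.2) = 0.784140
x₂ = 1.200000 − 0.784140·(1.200000 − 1.000000) / (0.784140 − (-0.481718)) = 1.200000 − (0.156828)/(1.265858) = 1.076109
p(1.076109) = -0.043508
x₃ = 1.076109 − (-0.043508)·(1.076109 − 1.200000) / (-0.043508 − 0.784140) = 1.076109 − (0.005390)/(-0.827648) = 1.082622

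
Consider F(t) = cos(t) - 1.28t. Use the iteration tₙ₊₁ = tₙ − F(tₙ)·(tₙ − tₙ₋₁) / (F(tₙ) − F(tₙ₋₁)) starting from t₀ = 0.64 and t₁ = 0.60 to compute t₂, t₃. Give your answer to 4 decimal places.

0.6308, 0.6309

F(0.64) = -0.017104, F(0.60) = 0.057336
t₂ = 0.600000 − 0.057336·(0.600000 − 0.640000) / (0.057336 − (-0.017104)) = 0.600000 − (-0.002293)/(0.074440) = 0.630809
F(0.630809) = 0.000115
t₃ = 0.630809 − 0.000115·(0.630809 − 0.600000) / (0.000115 − 0.057336) = 0.630809 − (0.000004)/(-0.057221) = 0.630871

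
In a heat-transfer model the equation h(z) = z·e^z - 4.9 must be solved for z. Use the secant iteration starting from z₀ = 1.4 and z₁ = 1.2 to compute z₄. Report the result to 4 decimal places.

h(1.4) = 0.777280, h(1.2) = -0.915860
z₂ = 1.200000 − (-0.915860)·(1.200000 − 1.400000) / (-0.915860 − 0.777280) = 1.200000 − (0.183172)/(-1.693140) = 1.308185
h(1.308185) = -0.060433
z₃ = 1.308185 − (-0.060433)·(1.308185 − 1.200000) / (-0.060433 − (-0.915860)) = 1.308185 − (-0.006538)/(0.855427) = 1.315828
h(1.315828) = 0.005188
z₄ = 1.315828 − 0.005188·(1.315828 − 1.308185) / (0.005188 − (-0.060433)) = 1.315828 − (0.000040)/(0.065621) = 1.315223

1.3152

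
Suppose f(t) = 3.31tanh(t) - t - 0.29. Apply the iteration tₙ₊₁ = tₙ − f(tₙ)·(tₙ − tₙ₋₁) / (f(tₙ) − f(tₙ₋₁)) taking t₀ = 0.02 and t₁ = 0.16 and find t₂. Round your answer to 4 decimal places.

0.1270

f(0.02) = -0.243809, f(0.16) = 0.075127
t₂ = 0.160000 − 0.075127·(0.160000 − 0.020000) / (0.075127 − (-0.243809)) = 0.160000 − (0.010518)/(0.318935) = 0.127022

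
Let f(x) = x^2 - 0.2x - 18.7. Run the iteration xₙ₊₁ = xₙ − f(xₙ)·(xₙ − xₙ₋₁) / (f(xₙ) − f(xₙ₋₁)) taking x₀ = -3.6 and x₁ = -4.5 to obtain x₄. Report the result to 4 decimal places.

f(-3.6) = -5.020000, f(-4.5) = 2.450000
x₂ = -4.500000 − 2.450000·(-4.500000 − (-3.600000)) / (2.450000 − (-5.020000)) = -4.500000 − (-2.205000)/(7.470000) = -4.204819
f(-4.204819) = -0.178531
x₃ = -4.204819 − (-0.178531)·(-4.204819 − (-4.500000)) / (-0.178531 − 2.450000) = -4.204819 − (-0.052699)/(-2.628531) = -4.224868
f(-4.224868) = -0.005516
x₄ = -4.224868 − (-0.005516)·(-4.224868 − (-4.204819)) / (-0.005516 − (-0.178531)) = -4.224868 − (0.000111)/(0.173015) = -4.225507

-4.2255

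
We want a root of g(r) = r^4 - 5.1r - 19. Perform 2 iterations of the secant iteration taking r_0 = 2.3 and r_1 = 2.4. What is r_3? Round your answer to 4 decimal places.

g(2.3) = -2.745900, g(2.4) = 1.937600
r_2 = 2.400000 − 1.937600·(2.400000 − 2.300000) / (1.937600 − (-2.745900)) = 2.400000 − (0.193760)/(4.683500) = 2.358629
g(2.358629) = -0.080573
r_3 = 2.358629 − (-0.080573)·(2.358629 − 2.400000) / (-0.080573 − 1.937600) = 2.358629 − (0.003333)/(-2.018173) = 2.360281

2.3603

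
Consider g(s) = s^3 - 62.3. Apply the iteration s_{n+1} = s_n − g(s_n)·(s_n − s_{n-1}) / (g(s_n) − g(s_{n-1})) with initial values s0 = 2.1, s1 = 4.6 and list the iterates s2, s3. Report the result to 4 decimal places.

3.6055, 3.9096

g(2.1) = -53.039000, g(4.6) = 35.036000
s2 = 4.600000 − 35.036000·(4.600000 − 2.100000) / (35.036000 − (-53.039000)) = 4.600000 − (87.590000)/(88.075000) = 3.605507
g(3.605507) = -15.429573
s3 = 3.605507 − (-15.429573)·(3.605507 − 4.600000) / (-15.429573 − 35.036000) = 3.605507 − (15.344607)/(-50.465573) = 3.909568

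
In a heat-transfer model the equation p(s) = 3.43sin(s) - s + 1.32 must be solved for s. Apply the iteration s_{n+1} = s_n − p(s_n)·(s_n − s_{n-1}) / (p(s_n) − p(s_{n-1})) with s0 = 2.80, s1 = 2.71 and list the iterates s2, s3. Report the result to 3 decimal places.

2.721, 2.721

p(2.80) = -0.33099, p(2.71) = 0.04483
s2 = 2.71000 − 0.04483·(2.71000 − 2.80000) / (0.04483 − (-0.33099)) = 2.71000 − (-0.00403)/(0.37582) = 2.72074
p(2.72074) = 0.00057
s3 = 2.72074 − 0.00057·(2.72074 − 2.71000) / (0.00057 − 0.04483) = 2.72074 − (0.00001)/(-0.04427) = 2.72087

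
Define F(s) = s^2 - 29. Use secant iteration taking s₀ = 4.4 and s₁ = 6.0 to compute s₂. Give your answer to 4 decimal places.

5.3269

F(4.4) = -9.640000, F(6.0) = 7.000000
s₂ = 6.000000 − 7.000000·(6.000000 − 4.400000) / (7.000000 − (-9.640000)) = 6.000000 − (11.200000)/(16.640000) = 5.326923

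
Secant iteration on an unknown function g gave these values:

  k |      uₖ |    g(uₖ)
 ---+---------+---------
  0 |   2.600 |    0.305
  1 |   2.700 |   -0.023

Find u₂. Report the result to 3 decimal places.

2.693

u₂ = 2.700 − (-0.023)·(2.700 − 2.600) / (-0.023 − 0.305)
   = 2.700 − (-0.00230)/(-0.32800) = 2.69299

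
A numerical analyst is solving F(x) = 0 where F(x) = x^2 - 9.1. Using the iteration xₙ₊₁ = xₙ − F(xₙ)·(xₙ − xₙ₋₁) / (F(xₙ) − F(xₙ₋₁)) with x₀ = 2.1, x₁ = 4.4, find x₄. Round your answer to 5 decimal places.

F(2.1) = -4.6900000, F(4.4) = 10.2600000
x₂ = 4.4000000 − 10.2600000·(4.4000000 − 2.1000000) / (10.2600000 − (-4.6900000)) = 4.4000000 − (23.5980000)/(14.9500000) = 2.8215385
F(2.8215385) = -1.1389207
x₃ = 2.8215385 − (-1.1389207)·(2.8215385 − 4.4000000) / (-1.1389207 − 10.2600000) = 2.8215385 − (1.7977425)/(-11.3989207) = 2.9792501
F(2.9792501) = -0.2240688
x₄ = 2.9792501 − (-0.2240688)·(2.9792501 − 2.8215385) / (-0.2240688 − (-1.1389207)) = 2.9792501 − (-0.0353383)/(0.9148519) = 3.0178774

3.01788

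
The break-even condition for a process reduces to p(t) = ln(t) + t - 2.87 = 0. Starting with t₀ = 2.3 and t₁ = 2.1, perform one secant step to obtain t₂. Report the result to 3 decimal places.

2.119

p(2.3) = 0.26291, p(2.1) = -0.02806
t₂ = 2.10000 − (-0.02806)·(2.10000 − 2.30000) / (-0.02806 − 0.26291) = 2.10000 − (0.00561)/(-0.29097) = 2.11929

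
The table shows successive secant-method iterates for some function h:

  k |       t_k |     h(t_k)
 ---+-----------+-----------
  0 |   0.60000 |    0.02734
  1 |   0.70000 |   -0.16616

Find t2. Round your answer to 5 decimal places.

t2 = 0.70000 − (-0.16616)·(0.70000 − 0.60000) / (-0.16616 − 0.02734)
   = 0.70000 − (-0.0166160)/(-0.1935000) = 0.6141292

0.61413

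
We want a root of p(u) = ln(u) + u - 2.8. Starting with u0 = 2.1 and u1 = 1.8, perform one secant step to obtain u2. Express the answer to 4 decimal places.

2.0723

p(2.1) = 0.041937, p(1.8) = -0.412213
u2 = 1.800000 − (-0.412213)·(1.800000 − 2.100000) / (-0.412213 − 0.041937) = 1.800000 − (0.123664)/(-0.454151) = 2.072297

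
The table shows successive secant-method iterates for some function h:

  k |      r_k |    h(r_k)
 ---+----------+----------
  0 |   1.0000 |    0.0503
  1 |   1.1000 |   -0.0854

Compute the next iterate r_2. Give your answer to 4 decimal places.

r_2 = 1.1000 − (-0.0854)·(1.1000 − 1.0000) / (-0.0854 − 0.0503)
   = 1.1000 − (-0.008540)/(-0.135700) = 1.037067

1.0371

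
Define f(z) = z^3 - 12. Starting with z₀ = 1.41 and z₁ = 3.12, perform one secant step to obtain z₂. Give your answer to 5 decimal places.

1.98046

f(1.41) = -9.1967790, f(3.12) = 18.3713280
z₂ = 3.1200000 − 18.3713280·(3.1200000 − 1.4100000) / (18.3713280 − (-9.1967790)) = 3.1200000 − (31.4149709)/(27.5681070) = 1.9804596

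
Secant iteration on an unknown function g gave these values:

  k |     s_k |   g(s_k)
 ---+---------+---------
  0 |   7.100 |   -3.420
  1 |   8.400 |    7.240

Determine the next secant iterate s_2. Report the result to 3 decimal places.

s_2 = 8.400 − 7.240·(8.400 − 7.100) / (7.240 − (-3.420))
   = 8.400 − (9.41200)/(10.66000) = 7.51707

7.517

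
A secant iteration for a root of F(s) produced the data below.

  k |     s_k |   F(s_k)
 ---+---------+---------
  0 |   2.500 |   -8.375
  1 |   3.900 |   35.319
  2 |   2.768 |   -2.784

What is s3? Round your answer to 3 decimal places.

2.851

s3 = 2.768 − (-2.784)·(2.768 − 3.900) / (-2.784 − 35.319)
   = 2.768 − (3.15149)/(-38.10300) = 2.85071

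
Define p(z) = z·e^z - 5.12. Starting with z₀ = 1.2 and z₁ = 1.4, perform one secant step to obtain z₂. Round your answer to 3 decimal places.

p(1.2) = -1.13586, p(1.4) = 0.55728
z₂ = 1.40000 − 0.55728·(1.40000 − 1.20000) / (0.55728 − (-1.13586)) = 1.40000 − (0.11146)/(1.69314) = 1.33417

1.334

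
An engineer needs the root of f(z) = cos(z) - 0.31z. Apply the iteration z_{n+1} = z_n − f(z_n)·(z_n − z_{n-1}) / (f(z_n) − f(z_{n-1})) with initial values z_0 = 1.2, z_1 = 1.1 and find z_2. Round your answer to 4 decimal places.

f(1.2) = -0.009642, f(1.1) = 0.112596
z_2 = 1.100000 − 0.112596·(1.100000 − 1.200000) / (0.112596 − (-0.009642)) = 1.100000 − (-0.011260)/(0.122238) = 1.192112

1.1921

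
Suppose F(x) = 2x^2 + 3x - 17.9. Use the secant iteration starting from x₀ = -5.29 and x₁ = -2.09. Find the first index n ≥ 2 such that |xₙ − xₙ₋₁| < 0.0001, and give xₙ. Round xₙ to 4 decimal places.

F(-5.29) = 22.198200, F(-2.09) = -15.433800
x₂ = -2.090000 − (-15.433800)·(3.200000)/(-37.632000) = -3.402398;  |Δ| = 1.312398
F(-3.402398) = -4.954570
x₃ = -3.402398 − (-4.954570)·(-1.312398)/(10.479230) = -4.022898;  |Δ| = 0.620501
F(-4.022898) = 2.398729
x₄ = -4.022898 − 2.398729·(-0.620501)/(7.353299) = -3.820484;  |Δ| = 0.202414
F(-3.820484) = -0.169253
x₅ = -3.820484 − (-0.169253)·(0.202414)/(-2.567982) = -3.833825;  |Δ| = 0.013341
F(-3.833825) = -0.005045
x₆ = -3.833825 − (-0.005045)·(-0.013341)/(0.164208) = -3.834235;  |Δ| = 0.000410
F(-3.834235) = 0.000011
x₇ = -3.834235 − 0.000011·(-0.000410)/(0.005056) = -3.834234;  |Δ| = 0.000001
|x₇ − x₆| = 0.000001 < 0.0001

n = 7, xₙ = -3.8342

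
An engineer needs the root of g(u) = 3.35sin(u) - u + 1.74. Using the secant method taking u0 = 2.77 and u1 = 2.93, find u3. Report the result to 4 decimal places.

2.8149

g(2.77) = 0.186384, g(2.93) = -0.486442
u2 = 2.930000 − (-0.486442)·(2.930000 − 2.770000) / (-0.486442 − 0.186384) = 2.930000 − (-0.077831)/(-0.672827) = 2.814323
g(2.814323) = 0.002565
u3 = 2.814323 − 0.002565·(2.814323 − 2.930000) / (0.002565 − (-0.486442)) = 2.814323 − (-0.000297)/(0.489007) = 2.814930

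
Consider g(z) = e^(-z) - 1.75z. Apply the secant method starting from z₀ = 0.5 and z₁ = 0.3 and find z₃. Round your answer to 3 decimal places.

0.388

g(0.5) = -0.26847, g(0.3) = 0.21582
z₂ = 0.30000 − 0.21582·(0.30000 − 0.50000) / (0.21582 − (-0.26847)) = 0.30000 − (-0.04316)/(0.48429) = 0.38913
g(0.38913) = -0.00333
z₃ = 0.38913 − (-0.00333)·(0.38913 − 0.30000) / (-0.00333 − 0.21582) = 0.38913 − (-0.00030)/(-0.21915) = 0.38778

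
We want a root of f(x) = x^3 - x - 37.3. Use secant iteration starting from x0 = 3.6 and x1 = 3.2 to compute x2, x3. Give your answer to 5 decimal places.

3.42930, 3.44182

f(3.6) = 5.7560000, f(3.2) = -7.7320000
x2 = 3.2000000 − (-7.7320000)·(3.2000000 − 3.6000000) / (-7.7320000 − 5.7560000) = 3.2000000 − (3.0928000)/(-13.4880000) = 3.4293001
f(3.4293001) = -0.4003902
x3 = 3.4293001 − (-0.4003902)·(3.4293001 − 3.2000000) / (-0.4003902 − (-7.7320000)) = 3.4293001 − (-0.0918095)/(7.3316098) = 3.4418225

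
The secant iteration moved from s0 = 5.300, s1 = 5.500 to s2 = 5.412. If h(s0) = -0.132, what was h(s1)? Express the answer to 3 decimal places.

0.104

The secant line through (5.300, -0.132) and (5.500, h(s1)) crosses zero at s2 = 5.412.
So (5.300, -0.132), (5.500, h(s1)), (5.412, 0) are collinear:
h(s1) = -0.132 · (5.500 − 5.412) / (5.300 − 5.412) = -0.132 · (0.08800)/(-0.11200) = 0.10371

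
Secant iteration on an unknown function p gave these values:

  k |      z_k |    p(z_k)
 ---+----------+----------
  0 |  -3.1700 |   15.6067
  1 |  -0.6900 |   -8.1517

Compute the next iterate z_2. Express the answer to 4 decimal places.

-1.5409

z_2 = -0.6900 − (-8.1517)·(-0.6900 − (-3.1700)) / (-8.1517 − 15.6067)
   = -0.6900 − (-20.216216)/(-23.758400) = -1.540908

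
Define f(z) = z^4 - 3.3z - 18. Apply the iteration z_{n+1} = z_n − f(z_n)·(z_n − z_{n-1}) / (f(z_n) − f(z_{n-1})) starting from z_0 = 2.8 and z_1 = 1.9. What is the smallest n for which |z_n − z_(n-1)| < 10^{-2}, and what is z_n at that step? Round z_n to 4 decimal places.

n = 5, z_n = 2.2451

f(2.8) = 34.225600, f(1.9) = -11.237900
z_2 = 1.900000 − (-11.237900)·(-0.900000)/(-45.463500) = 2.122467;  |Δ| = 0.222467
f(2.122467) = -4.710336
z_3 = 2.122467 − (-4.710336)·(0.222467)/(6.527564) = 2.283000;  |Δ| = 0.160533
f(2.283000) = 1.631974
z_4 = 2.283000 − 1.631974·(0.160533)/(6.342310) = 2.241692;  |Δ| = 0.041308
f(2.241692) = -0.145106
z_5 = 2.241692 − (-0.145106)·(-0.041308)/(-1.777080) = 2.245065;  |Δ| = 0.003373
|z_5 − z_4| = 0.003373 < 10^{-2}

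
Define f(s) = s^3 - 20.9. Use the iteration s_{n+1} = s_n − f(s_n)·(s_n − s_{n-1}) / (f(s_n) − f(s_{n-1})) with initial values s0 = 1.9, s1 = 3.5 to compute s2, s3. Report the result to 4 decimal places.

f(1.9) = -14.041000, f(3.5) = 21.975000
s2 = 3.500000 − 21.975000·(3.500000 − 1.900000) / (21.975000 − (-14.041000)) = 3.500000 − (35.160000)/(36.016000) = 2.523767
f(2.523767) = -4.825115
s3 = 2.523767 − (-4.825115)·(2.523767 − 3.500000) / (-4.825115 − 21.975000) = 2.523767 − (4.710435)/(-26.800115) = 2.699529

2.5238, 2.6995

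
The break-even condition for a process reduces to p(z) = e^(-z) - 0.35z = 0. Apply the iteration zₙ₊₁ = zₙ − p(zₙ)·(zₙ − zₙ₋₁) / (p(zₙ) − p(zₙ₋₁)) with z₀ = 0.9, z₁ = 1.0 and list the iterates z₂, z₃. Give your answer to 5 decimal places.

1.02426, 1.02506

p(0.9) = 0.0915697, p(1.0) = 0.0178794
z₂ = 1.0000000 − 0.0178794·(1.0000000 − 0.9000000) / (0.0178794 − 0.0915697) = 1.0000000 − (0.0017879)/(-0.0736902) = 1.0242630
p(1.0242630) = 0.0005690
z₃ = 1.0242630 − 0.0005690·(1.0242630 − 1.0000000) / (0.0005690 − 0.0178794) = 1.0242630 − (0.0000138)/(-0.0173105) = 1.0250605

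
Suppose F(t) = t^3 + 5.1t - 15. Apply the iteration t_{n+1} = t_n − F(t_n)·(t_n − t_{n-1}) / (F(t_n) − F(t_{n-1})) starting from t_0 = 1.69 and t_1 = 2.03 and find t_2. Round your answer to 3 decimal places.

1.790

F(1.69) = -1.55419, F(2.03) = 3.71843
t_2 = 2.03000 − 3.71843·(2.03000 − 1.69000) / (3.71843 − (-1.55419)) = 2.03000 − (1.26427)/(5.27262) = 1.79022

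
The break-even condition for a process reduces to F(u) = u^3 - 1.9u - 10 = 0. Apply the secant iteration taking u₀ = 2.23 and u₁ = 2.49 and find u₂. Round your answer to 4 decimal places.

F(2.23) = -3.147433, F(2.49) = 0.707249
u₂ = 2.490000 − 0.707249·(2.490000 − 2.230000) / (0.707249 − (-3.147433)) = 2.490000 − (0.183885)/(3.854682) = 2.442296

2.4423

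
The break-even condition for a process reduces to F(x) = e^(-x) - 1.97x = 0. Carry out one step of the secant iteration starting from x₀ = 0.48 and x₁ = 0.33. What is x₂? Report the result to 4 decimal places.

0.3561

F(0.48) = -0.326817, F(0.33) = 0.068824
x₂ = 0.330000 − 0.068824·(0.330000 − 0.480000) / (0.068824 − (-0.326817)) = 0.330000 − (-0.010324)/(0.395640) = 0.356093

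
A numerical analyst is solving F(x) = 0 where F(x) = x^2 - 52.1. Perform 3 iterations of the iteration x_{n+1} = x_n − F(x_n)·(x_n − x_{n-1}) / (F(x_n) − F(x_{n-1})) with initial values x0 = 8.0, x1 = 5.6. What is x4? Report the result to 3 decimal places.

7.218

F(8.0) = 11.90000, F(5.6) = -20.74000
x2 = 5.60000 − (-20.74000)·(5.60000 − 8.00000) / (-20.74000 − 11.90000) = 5.60000 − (49.77600)/(-32.64000) = 7.12500
F(7.12500) = -1.33438
x3 = 7.12500 − (-1.33438)·(7.12500 − 5.60000) / (-1.33438 − (-20.74000)) = 7.12500 − (-2.03492)/(19.40563) = 7.22986
F(7.22986) = 0.17091
x4 = 7.22986 − 0.17091·(7.22986 − 7.12500) / (0.17091 − (-1.33438)) = 7.22986 − (0.01792)/(1.50529) = 7.21796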